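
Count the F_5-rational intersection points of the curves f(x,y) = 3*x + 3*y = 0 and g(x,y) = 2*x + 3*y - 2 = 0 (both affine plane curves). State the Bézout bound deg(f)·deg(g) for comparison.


Common zeros: {(3, 2)}; count = 1; Bézout bound = 1.

deg(f) = 1, deg(g) = 1, so Bézout bound = 1.
Scan x ∈ F_5. For each x, list the y ∈ F_5 with f(x, y) ≡ 0 and those with g(x, y) ≡ 0 (mod 5); the common zeros in that column are the intersection.
  x = 0: f ≡ 0 at y ∈ {0}; g ≡ 0 at y ∈ {4}; common: ∅.
  x = 1: f ≡ 0 at y ∈ {4}; g ≡ 0 at y ∈ {0}; common: ∅.
  x = 2: f ≡ 0 at y ∈ {3}; g ≡ 0 at y ∈ {1}; common: ∅.
  x = 3: f ≡ 0 at y ∈ {2}; g ≡ 0 at y ∈ {2}; common: {2}.
  x = 4: f ≡ 0 at y ∈ {1}; g ≡ 0 at y ∈ {3}; common: ∅.
Collecting: common zeros = {(3, 2)}, so the count is 1.
Comparison with the Bézout bound: 1 ≤ 1 = deg(f)·deg(g), as expected for curves with no common component (the bound is attained).


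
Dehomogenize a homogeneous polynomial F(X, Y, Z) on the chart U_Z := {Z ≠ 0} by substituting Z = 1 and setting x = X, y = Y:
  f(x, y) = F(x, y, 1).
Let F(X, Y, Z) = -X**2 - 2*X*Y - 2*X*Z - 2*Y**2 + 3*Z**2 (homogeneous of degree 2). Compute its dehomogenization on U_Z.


f(x, y) = -x**2 - 2*x*y - 2*x - 2*y**2 + 3

On U_Z we set Z = 1. Each monomial c·X^i·Y^j·Z^k in F becomes c·x^i·y^j·1^k = c·x^i·y^j.
Substituting Z = 1: F(X, Y, 1) = -x**2 - 2*x*y - 2*x - 2*y**2 + 3.
Note: deg(f) ≤ deg(F) = 2; strict inequality happens when F is divisible by Z (lost terms).


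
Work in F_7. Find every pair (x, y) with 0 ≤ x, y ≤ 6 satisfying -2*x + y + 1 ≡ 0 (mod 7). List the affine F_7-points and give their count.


Affine F_7-points: {(0, 6), (1, 1), (2, 3), (3, 5), (4, 0), (5, 2), (6, 4)}; count = 7.

For each of the 49 pairs (x, y) ∈ F_7², evaluate f(x, y) mod 7. Record the zeros.
  x = 0: [0↦1, 1↦2, 2↦3, 3↦4, 4↦5, 5↦6, 6↦0]  zeros at y ∈ {6}
  x = 1: [0↦6, 1↦0, 2↦1, 3↦2, 4↦3, 5↦4, 6↦5]  zeros at y ∈ {1}
  x = 2: [0↦4, 1↦5, 2↦6, 3↦0, 4↦1, 5↦2, 6↦3]  zeros at y ∈ {3}
  x = 3: [0↦2, 1↦3, 2↦4, 3↦5, 4↦6, 5↦0, 6↦1]  zeros at y ∈ {5}
  x = 4: [0↦0, 1↦1, 2↦2, 3↦3, 4↦4, 5↦5, 6↦6]  zeros at y ∈ {0}
  x = 5: [0↦5, 1↦6, 2↦0, 3↦1, 4↦2, 5↦3, 6↦4]  zeros at y ∈ {2}
  x = 6: [0↦3, 1↦4, 2↦5, 3↦6, 4↦0, 5↦1, 6↦2]  zeros at y ∈ {4}
Collecting zeros: affine points = {(0, 6), (1, 1), (2, 3), (3, 5), (4, 0), (5, 2), (6, 4)}.
Total count |C(F_7)_aff| = 7.


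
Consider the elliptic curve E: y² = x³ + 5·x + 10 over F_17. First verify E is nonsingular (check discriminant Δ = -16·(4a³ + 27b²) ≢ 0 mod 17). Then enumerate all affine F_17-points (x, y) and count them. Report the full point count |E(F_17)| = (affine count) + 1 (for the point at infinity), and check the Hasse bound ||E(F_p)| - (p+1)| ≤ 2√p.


Affine points = {(1, 4), (1, 13), (3, 1), (3, 16), (4, 3), (4, 14), (6, 1), (6, 16), (8, 1), (8, 16), (9, 6), (9, 11), (11, 6), (11, 11), (12, 8), (12, 9), (14, 6), (14, 11), (15, 3), (15, 14), (16, 2), (16, 15)}; affine count = 22; |E(F_17)| = 23.

Discriminant check: Δ ∝ 4a³ + 27b² = 4·5³ + 27·10² = 4·125 + 27·100 ≡ 4 (mod 17). Nonzero ⇒ E is nonsingular.
For each x ∈ F_17, compute rhs = x³ + 5·x + 10 mod 17, then count y ∈ F_17 with y² ≡ rhs.
  x = 0: rhs = 10, matching y values: none (0 points).
  x = 1: rhs = 16, matching y values: 4, 13 (2 points).
  x = 2: rhs = 11, matching y values: none (0 points).
  x = 3: rhs = 1, matching y values: 1, 16 (2 points).
  x = 4: rhs = 9, matching y values: 3, 14 (2 points).
  x = 5: rhs = 7, matching y values: none (0 points).
  x = 6: rhs = 1, matching y values: 1, 16 (2 points).
  x = 7: rhs = 14, matching y values: none (0 points).
  x = 8: rhs = 1, matching y values: 1, 16 (2 points).
  x = 9: rhs = 2, matching y values: 6, 11 (2 points).
  x = 10: rhs = 6, matching y values: none (0 points).
  x = 11: rhs = 2, matching y values: 6, 11 (2 points).
  x = 12: rhs = 13, matching y values: 8, 9 (2 points).
  x = 13: rhs = 11, matching y values: none (0 points).
  x = 14: rhs = 2, matching y values: 6, 11 (2 points).
  x = 15: rhs = 9, matching y values: 3, 14 (2 points).
  x = 16: rhs = 4, matching y values: 2, 15 (2 points).
Total affine count: 22.
Full point count |E(F_17)| = 22 + 1 = 23.
Hasse bound: |23 − (17+1)| = |5| = 5 ≤ 2√17 ≈ 8.2462 ✓.


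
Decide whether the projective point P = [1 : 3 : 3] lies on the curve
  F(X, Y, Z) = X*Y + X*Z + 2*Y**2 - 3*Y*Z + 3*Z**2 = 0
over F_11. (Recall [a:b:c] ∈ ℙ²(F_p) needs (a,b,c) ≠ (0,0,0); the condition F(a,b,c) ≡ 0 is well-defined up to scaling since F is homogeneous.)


F(1,3,3) ≡ 2 (mod 11); P is NOT on the curve.

Evaluate F(1, 3, 3) term-by-term (mod 11).
  X*Y ↦ 1·1·3·1 = 3
  X*Z ↦ 1·1·1·3 = 3
  2*Y**2 ↦ 2·1·9·1 = 18
  -3*Y*Z ↦ -3·1·3·3 = -27
  3*Z**2 ↦ 3·1·1·9 = 27
Sum: F(1, 3, 3) = (3) + (3) + (18) + (-27) + (27) = 24.
Reducing mod 11: 24 ≡ 2 (mod 11).
Since F(a, b, c) ≡ 2 ≠ 0 (mod 11), P does NOT lie on the curve.


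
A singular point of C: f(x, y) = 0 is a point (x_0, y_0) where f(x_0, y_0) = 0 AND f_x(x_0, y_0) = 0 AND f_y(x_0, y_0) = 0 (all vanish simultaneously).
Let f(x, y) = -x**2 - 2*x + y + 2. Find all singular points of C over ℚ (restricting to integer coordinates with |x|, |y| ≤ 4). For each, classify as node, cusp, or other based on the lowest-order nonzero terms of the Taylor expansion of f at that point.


No singular points in the scanned grid; C is smooth there.

Compute partial derivatives:
  f_x = -2*x - 2.
  f_y = 1.
f_y = 1 is a nonzero constant, so f_y never vanishes: no point (x, y) can satisfy f = f_x = f_y = 0. In particular no (x, y) ∈ {−4, ..., 4}² is singular; the curve is smooth.


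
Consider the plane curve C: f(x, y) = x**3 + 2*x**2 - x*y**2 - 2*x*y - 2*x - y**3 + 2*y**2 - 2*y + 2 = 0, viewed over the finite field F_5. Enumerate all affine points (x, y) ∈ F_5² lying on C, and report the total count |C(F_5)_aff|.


Affine F_5-points: {(4, 0), (4, 3)}; count = 2.

For each of the 25 pairs (x, y) ∈ F_5², evaluate f(x, y) mod 5. Record the zeros.
  x = 0: [0↦2, 1↦1, 2↦3, 3↦2, 4↦2]  zeros at y ∈ ∅
  x = 1: [0↦3, 1↦4, 2↦1, 3↦3, 4↦4]  zeros at y ∈ ∅
  x = 2: [0↦4, 1↦2, 2↦4, 3↦4, 4↦1]  zeros at y ∈ ∅
  x = 3: [0↦1, 1↦1, 2↦3, 3↦1, 4↦4]  zeros at y ∈ ∅
  x = 4: [0↦0, 1↦2, 2↦4, 3↦0, 4↦4]  zeros at y ∈ {0, 3}
Collecting zeros: affine points = {(4, 0), (4, 3)}.
Total count |C(F_5)_aff| = 2.


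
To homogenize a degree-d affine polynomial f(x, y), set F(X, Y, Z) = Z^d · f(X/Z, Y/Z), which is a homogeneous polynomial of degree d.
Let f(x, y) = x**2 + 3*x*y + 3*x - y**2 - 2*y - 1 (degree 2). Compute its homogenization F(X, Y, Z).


F(X, Y, Z) = X**2 + 3*X*Y + 3*X*Z - Y**2 - 2*Y*Z - Z**2

deg(f) = 2.
Substitute x = X/Z, y = Y/Z into f, then multiply by Z^2.
  monomial 1·x^2·y^0 ↦ 1·X^2·Y^0·Z^0.
  monomial 3·x^1·y^1 ↦ 3·X^1·Y^1·Z^0.
  monomial 3·x^1·y^0 ↦ 3·X^1·Y^0·Z^1.
  monomial -1·x^0·y^2 ↦ -1·X^0·Y^2·Z^0.
  monomial -2·x^0·y^1 ↦ -2·X^0·Y^1·Z^1.
  monomial -1·x^0·y^0 ↦ -1·X^0·Y^0·Z^2.
Collecting: F(X, Y, Z) = X**2 + 3*X*Y + 3*X*Z - Y**2 - 2*Y*Z - Z**2.


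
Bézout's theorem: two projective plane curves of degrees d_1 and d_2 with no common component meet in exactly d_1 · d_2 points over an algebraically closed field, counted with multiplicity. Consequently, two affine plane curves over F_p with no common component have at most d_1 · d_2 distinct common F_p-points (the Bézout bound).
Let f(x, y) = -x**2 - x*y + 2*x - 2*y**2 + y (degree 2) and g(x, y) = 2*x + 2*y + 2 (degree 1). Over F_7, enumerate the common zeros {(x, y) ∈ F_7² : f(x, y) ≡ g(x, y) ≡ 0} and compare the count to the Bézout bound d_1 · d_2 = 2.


Common zeros: {(1, 5), (5, 1)}; count = 2; Bézout bound = 2.

deg(f) = 2, deg(g) = 1, so Bézout bound = 2.
Scan x ∈ F_7. For each x, list the y ∈ F_7 with f(x, y) ≡ 0 and those with g(x, y) ≡ 0 (mod 7); the common zeros in that column are the intersection.
  x = 0: f ≡ 0 at y ∈ {0, 4}; g ≡ 0 at y ∈ {6}; common: ∅.
  x = 1: f ≡ 0 at y ∈ {2, 5}; g ≡ 0 at y ∈ {5}; common: {5}.
  x = 2: f ≡ 0 at y ∈ {0, 3}; g ≡ 0 at y ∈ {4}; common: ∅.
  x = 3: f ≡ 0 at y ∈ {1, 5}; g ≡ 0 at y ∈ {3}; common: ∅.
  x = 4: f ≡ 0 at y ∈ {3, 6}; g ≡ 0 at y ∈ {2}; common: ∅.
  x = 5: f ≡ 0 at y ∈ {1, 4}; g ≡ 0 at y ∈ {1}; common: {1}.
  x = 6: f ≡ 0 at y ∈ {2, 6}; g ≡ 0 at y ∈ {0}; common: ∅.
Collecting: common zeros = {(1, 5), (5, 1)}, so the count is 2.
Comparison with the Bézout bound: 2 ≤ 2 = deg(f)·deg(g), as expected for curves with no common component (the bound is attained).


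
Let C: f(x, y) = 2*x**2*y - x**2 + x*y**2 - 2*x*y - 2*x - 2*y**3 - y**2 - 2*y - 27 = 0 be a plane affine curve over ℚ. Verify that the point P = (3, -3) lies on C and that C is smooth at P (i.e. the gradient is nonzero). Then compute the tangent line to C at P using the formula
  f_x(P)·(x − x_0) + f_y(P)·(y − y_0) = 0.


Tangent line at P: -29*x - 56*y - 81 = 0.

Step 1: f(3, -3) = 0, so P lies on C.
Step 2: partial derivatives
  f_x(x, y) = 4*x*y - 2*x + y**2 - 2*y - 2, f_y(x, y) = 2*x**2 + 2*x*y - 2*x - 6*y**2 - 2*y - 2.
  f_x(P) = -29, f_y(P) = -56 (gradient nonzero, so P is smooth).
Step 3: tangent line at P: -29·(x − 3) + -56·(y − -3) = 0.
Expanding: -29*x - 56*y - 81 = 0.


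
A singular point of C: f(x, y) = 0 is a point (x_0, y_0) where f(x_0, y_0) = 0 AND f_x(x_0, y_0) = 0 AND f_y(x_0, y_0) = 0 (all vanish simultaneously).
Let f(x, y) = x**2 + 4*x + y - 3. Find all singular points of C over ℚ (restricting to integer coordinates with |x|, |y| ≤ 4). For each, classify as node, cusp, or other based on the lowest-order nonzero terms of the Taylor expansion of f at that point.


No singular points in the scanned grid; C is smooth there.

Compute partial derivatives:
  f_x = 2*x + 4.
  f_y = 1.
f_y = 1 is a nonzero constant, so f_y never vanishes: no point (x, y) can satisfy f = f_x = f_y = 0. In particular no (x, y) ∈ {−4, ..., 4}² is singular; the curve is smooth.


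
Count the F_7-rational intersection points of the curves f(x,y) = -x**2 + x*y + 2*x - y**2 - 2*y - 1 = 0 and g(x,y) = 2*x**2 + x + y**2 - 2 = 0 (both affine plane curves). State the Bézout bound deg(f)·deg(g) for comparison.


Common zeros: ∅; count = 0; Bézout bound = 4.

deg(f) = 2, deg(g) = 2, so Bézout bound = 4.
Scan x ∈ F_7. For each x, list the y ∈ F_7 with f(x, y) ≡ 0 and those with g(x, y) ≡ 0 (mod 7); the common zeros in that column are the intersection.
  x = 0: f ≡ 0 at y ∈ {6}; g ≡ 0 at y ∈ {3, 4}; common: ∅.
  x = 1: f ≡ 0 at y ∈ {0, 6}; g ≡ 0 at y ∈ ∅; common: ∅.
  x = 2: f ≡ 0 at y ∈ ∅; g ≡ 0 at y ∈ ∅; common: ∅.
  x = 3: f ≡ 0 at y ∈ ∅; g ≡ 0 at y ∈ {3, 4}; common: ∅.
  x = 4: f ≡ 0 at y ∈ ∅; g ≡ 0 at y ∈ {1, 6}; common: ∅.
  x = 5: f ≡ 0 at y ∈ {1, 2}; g ≡ 0 at y ∈ ∅; common: ∅.
  x = 6: f ≡ 0 at y ∈ {2}; g ≡ 0 at y ∈ {1, 6}; common: ∅.
Collecting: common zeros = ∅, so the count is 0.
Comparison with the Bézout bound: 0 ≤ 4 = deg(f)·deg(g), as expected for curves with no common component (the affine F_7-count falls short of the bound because intersections may lie at infinity, over extension fields, or carry multiplicity).


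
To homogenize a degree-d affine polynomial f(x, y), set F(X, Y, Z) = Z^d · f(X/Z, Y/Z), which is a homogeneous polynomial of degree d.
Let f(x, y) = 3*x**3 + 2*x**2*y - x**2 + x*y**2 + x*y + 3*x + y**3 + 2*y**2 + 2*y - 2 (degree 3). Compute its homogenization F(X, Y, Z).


F(X, Y, Z) = 3*X**3 + 2*X**2*Y - X**2*Z + X*Y**2 + X*Y*Z + 3*X*Z**2 + Y**3 + 2*Y**2*Z + 2*Y*Z**2 - 2*Z**3

deg(f) = 3.
Substitute x = X/Z, y = Y/Z into f, then multiply by Z^3.
  monomial 3·x^3·y^0 ↦ 3·X^3·Y^0·Z^0.
  monomial 2·x^2·y^1 ↦ 2·X^2·Y^1·Z^0.
  monomial -1·x^2·y^0 ↦ -1·X^2·Y^0·Z^1.
  monomial 1·x^1·y^2 ↦ 1·X^1·Y^2·Z^0.
  monomial 1·x^1·y^1 ↦ 1·X^1·Y^1·Z^1.
  monomial 3·x^1·y^0 ↦ 3·X^1·Y^0·Z^2.
  monomial 1·x^0·y^3 ↦ 1·X^0·Y^3·Z^0.
  monomial 2·x^0·y^2 ↦ 2·X^0·Y^2·Z^1.
  monomial 2·x^0·y^1 ↦ 2·X^0·Y^1·Z^2.
  monomial -2·x^0·y^0 ↦ -2·X^0·Y^0·Z^3.
Collecting: F(X, Y, Z) = 3*X**3 + 2*X**2*Y - X**2*Z + X*Y**2 + X*Y*Z + 3*X*Z**2 + Y**3 + 2*Y**2*Z + 2*Y*Z**2 - 2*Z**3.


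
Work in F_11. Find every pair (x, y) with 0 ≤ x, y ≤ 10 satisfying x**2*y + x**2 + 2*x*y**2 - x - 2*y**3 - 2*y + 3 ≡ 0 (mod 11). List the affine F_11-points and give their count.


Affine F_11-points: {(1, 6), (2, 9), (3, 6), (4, 8), (4, 10), (5, 9), (6, 0), (6, 1), (6, 5), (7, 7), (8, 2), (10, 1), (10, 8)}; count = 13.

For each of the 121 pairs (x, y) ∈ F_11², evaluate f(x, y) mod 11. Record the zeros.
  x = 0: [0↦3, 1↦10, 2↦5, 3↦9, 4↦10, 5↦7, 6↦10, 7↦7, 8↦8, 9↦1, 10↦7]  zeros at y ∈ ∅
  x = 1: [0↦3, 1↦2, 2↦4, 3↦8, 4↦2, 5↦7, 6↦0, 7↦2, 8↦1, 9↦7, 10↦8]  zeros at y ∈ {6}
  x = 2: [0↦5, 1↦9, 2↦9, 3↦4, 4↦4, 5↦8, 6↦4, 7↦2, 8↦1, 9↦0, 10↦9]  zeros at y ∈ {9}
  x = 3: [0↦9, 1↦9, 2↦9, 3↦8, 4↦5, 5↦10, 6↦0, 7↦7, 8↦8, 9↦2, 10↦10]  zeros at y ∈ {6}
  x = 4: [0↦4, 1↦2, 2↦4, 3↦9, 4↦5, 5↦2, 6↦10, 7↦6, 8↦0, 9↦2, 10↦0]  zeros at y ∈ {8, 10}
  x = 5: [0↦1, 1↦10, 2↦5, 3↦7, 4↦4, 5↦6, 6↦1, 7↦10, 8↦10, 9↦0, 10↦1]  zeros at y ∈ {9}
  x = 6: [0↦0, 1↦0, 2↦1, 3↦2, 4↦2, 5↦0, 6↦6, 7↦8, 8↦5, 9↦7, 10↦2]  zeros at y ∈ {0, 1, 5}
  x = 7: [0↦1, 1↦5, 2↦3, 3↦5, 4↦10, 5↦6, 6↦3, 7↦0, 8↦7, 9↦1, 10↦3]  zeros at y ∈ {7}
  x = 8: [0↦4, 1↦3, 2↦0, 3↦5, 4↦6, 5↦2, 6↦3, 7↦8, 8↦5, 9↦4, 10↦4]  zeros at y ∈ {2}
  x = 9: [0↦9, 1↦5, 2↦3, 3↦2, 4↦1, 5↦10, 6↦6, 7↦10, 8↦10, 9↦5, 10↦5]  zeros at y ∈ ∅
  x = 10: [0↦5, 1↦0, 2↦1, 3↦7, 4↦6, 5↦8, 6↦1, 7↦6, 8↦0, 9↦4, 10↦6]  zeros at y ∈ {1, 8}
Collecting zeros: affine points = {(1, 6), (2, 9), (3, 6), (4, 8), (4, 10), (5, 9), (6, 0), (6, 1), (6, 5), (7, 7), (8, 2), (10, 1), (10, 8)}.
Total count |C(F_11)_aff| = 13.


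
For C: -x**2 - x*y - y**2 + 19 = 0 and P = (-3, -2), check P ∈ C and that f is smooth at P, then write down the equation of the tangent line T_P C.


Tangent line at P: 8*x + 7*y + 38 = 0.

Step 1: f(-3, -2) = 0, so P lies on C.
Step 2: partial derivatives
  f_x(x, y) = -2*x - y, f_y(x, y) = -x - 2*y.
  f_x(P) = 8, f_y(P) = 7 (gradient nonzero, so P is smooth).
Step 3: tangent line at P: 8·(x − -3) + 7·(y − -2) = 0.
Expanding: 8*x + 7*y + 38 = 0.


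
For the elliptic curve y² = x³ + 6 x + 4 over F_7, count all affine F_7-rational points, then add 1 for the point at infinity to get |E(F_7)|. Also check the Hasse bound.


Affine points = {(0, 2), (0, 5), (1, 2), (1, 5), (3, 0), (4, 1), (4, 6), (6, 2), (6, 5)}; affine count = 9; |E(F_7)| = 10.

Discriminant check: Δ ∝ 4a³ + 27b² = 4·6³ + 27·4² = 4·216 + 27·16 ≡ 1 (mod 7). Nonzero ⇒ E is nonsingular.
For each x ∈ F_7, compute rhs = x³ + 6·x + 4 mod 7, then count y ∈ F_7 with y² ≡ rhs.
  x = 0: rhs = 4, matching y values: 2, 5 (2 points).
  x = 1: rhs = 4, matching y values: 2, 5 (2 points).
  x = 2: rhs = 3, matching y values: none (0 points).
  x = 3: rhs = 0, matching y values: 0 (1 points).
  x = 4: rhs = 1, matching y values: 1, 6 (2 points).
  x = 5: rhs = 5, matching y values: none (0 points).
  x = 6: rhs = 4, matching y values: 2, 5 (2 points).
Total affine count: 9.
Full point count |E(F_7)| = 9 + 1 = 10.
Hasse bound: |10 − (7+1)| = |2| = 2 ≤ 2√7 ≈ 5.2915 ✓.


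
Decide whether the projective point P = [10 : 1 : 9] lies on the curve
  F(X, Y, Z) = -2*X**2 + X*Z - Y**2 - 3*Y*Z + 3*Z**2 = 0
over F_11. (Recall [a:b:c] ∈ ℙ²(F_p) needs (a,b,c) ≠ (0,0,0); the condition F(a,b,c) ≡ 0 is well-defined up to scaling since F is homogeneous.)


F(10,1,9) ≡ 6 (mod 11); P is NOT on the curve.

Evaluate F(10, 1, 9) term-by-term (mod 11).
  -2*X**2 ↦ -2·100·1·1 = -200
  X*Z ↦ 1·10·1·9 = 90
  -Y**2 ↦ -1·1·1·1 = -1
  -3*Y*Z ↦ -3·1·1·9 = -27
  3*Z**2 ↦ 3·1·1·81 = 243
Sum: F(10, 1, 9) = (-200) + (90) + (-1) + (-27) + (243) = 105.
Reducing mod 11: 105 ≡ 6 (mod 11).
Since F(a, b, c) ≡ 6 ≠ 0 (mod 11), P does NOT lie on the curve.


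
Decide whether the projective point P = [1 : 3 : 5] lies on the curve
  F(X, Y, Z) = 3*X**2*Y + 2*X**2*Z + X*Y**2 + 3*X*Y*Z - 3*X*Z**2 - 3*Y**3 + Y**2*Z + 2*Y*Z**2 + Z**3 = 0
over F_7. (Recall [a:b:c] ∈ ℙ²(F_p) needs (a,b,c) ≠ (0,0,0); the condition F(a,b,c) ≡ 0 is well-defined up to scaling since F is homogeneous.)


F(1,3,5) ≡ 6 (mod 7); P is NOT on the curve.

Evaluate F(1, 3, 5) term-by-term (mod 7).
  3*X**2*Y ↦ 3·1·3·1 = 9
  2*X**2*Z ↦ 2·1·1·5 = 10
  X*Y**2 ↦ 1·1·9·1 = 9
  3*X*Y*Z ↦ 3·1·3·5 = 45
  -3*X*Z**2 ↦ -3·1·1·25 = -75
  -3*Y**3 ↦ -3·1·27·1 = -81
  Y**2*Z ↦ 1·1·9·5 = 45
  2*Y*Z**2 ↦ 2·1·3·25 = 150
  Z**3 ↦ 1·1·1·125 = 125
Sum: F(1, 3, 5) = (9) + (10) + (9) + (45) + (-75) + (-81) + (45) + (150) + (125) = 237.
Reducing mod 7: 237 ≡ 6 (mod 7).
Since F(a, b, c) ≡ 6 ≠ 0 (mod 7), P does NOT lie on the curve.


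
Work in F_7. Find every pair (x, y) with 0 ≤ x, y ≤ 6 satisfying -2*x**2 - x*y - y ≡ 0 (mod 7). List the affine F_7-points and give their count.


Affine F_7-points: {(0, 0), (1, 6), (2, 2), (3, 6), (4, 2), (5, 1)}; count = 6.

For each of the 49 pairs (x, y) ∈ F_7², evaluate f(x, y) mod 7. Record the zeros.
  x = 0: [0↦0, 1↦6, 2↦5, 3↦4, 4↦3, 5↦2, 6↦1]  zeros at y ∈ {0}
  x = 1: [0↦5, 1↦3, 2↦1, 3↦6, 4↦4, 5↦2, 6↦0]  zeros at y ∈ {6}
  x = 2: [0↦6, 1↦3, 2↦0, 3↦4, 4↦1, 5↦5, 6↦2]  zeros at y ∈ {2}
  x = 3: [0↦3, 1↦6, 2↦2, 3↦5, 4↦1, 5↦4, 6↦0]  zeros at y ∈ {6}
  x = 4: [0↦3, 1↦5, 2↦0, 3↦2, 4↦4, 5↦6, 6↦1]  zeros at y ∈ {2}
  x = 5: [0↦6, 1↦0, 2↦1, 3↦2, 4↦3, 5↦4, 6↦5]  zeros at y ∈ {1}
  x = 6: [0↦5, 1↦5, 2↦5, 3↦5, 4↦5, 5↦5, 6↦5]  zeros at y ∈ ∅
Collecting zeros: affine points = {(0, 0), (1, 6), (2, 2), (3, 6), (4, 2), (5, 1)}.
Total count |C(F_7)_aff| = 6.


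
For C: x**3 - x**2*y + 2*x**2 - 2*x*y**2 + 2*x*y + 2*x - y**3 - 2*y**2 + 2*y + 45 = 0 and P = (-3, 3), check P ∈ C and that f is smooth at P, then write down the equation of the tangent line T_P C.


Tangent line at P: 23*x - 16*y + 117 = 0.

Step 1: f(-3, 3) = 0, so P lies on C.
Step 2: partial derivatives
  f_x(x, y) = 3*x**2 - 2*x*y + 4*x - 2*y**2 + 2*y + 2, f_y(x, y) = -x**2 - 4*x*y + 2*x - 3*y**2 - 4*y + 2.
  f_x(P) = 23, f_y(P) = -16 (gradient nonzero, so P is smooth).
Step 3: tangent line at P: 23·(x − -3) + -16·(y − 3) = 0.
Expanding: 23*x - 16*y + 117 = 0.


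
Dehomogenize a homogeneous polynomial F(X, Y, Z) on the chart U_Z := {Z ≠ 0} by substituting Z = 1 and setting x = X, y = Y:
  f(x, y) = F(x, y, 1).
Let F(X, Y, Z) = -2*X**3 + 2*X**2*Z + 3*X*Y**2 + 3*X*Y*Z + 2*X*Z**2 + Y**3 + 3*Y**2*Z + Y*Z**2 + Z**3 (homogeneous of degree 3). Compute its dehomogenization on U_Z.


f(x, y) = -2*x**3 + 2*x**2 + 3*x*y**2 + 3*x*y + 2*x + y**3 + 3*y**2 + y + 1

On U_Z we set Z = 1. Each monomial c·X^i·Y^j·Z^k in F becomes c·x^i·y^j·1^k = c·x^i·y^j.
Substituting Z = 1: F(X, Y, 1) = -2*x**3 + 2*x**2 + 3*x*y**2 + 3*x*y + 2*x + y**3 + 3*y**2 + y + 1.
Note: deg(f) ≤ deg(F) = 3; strict inequality happens when F is divisible by Z (lost terms).


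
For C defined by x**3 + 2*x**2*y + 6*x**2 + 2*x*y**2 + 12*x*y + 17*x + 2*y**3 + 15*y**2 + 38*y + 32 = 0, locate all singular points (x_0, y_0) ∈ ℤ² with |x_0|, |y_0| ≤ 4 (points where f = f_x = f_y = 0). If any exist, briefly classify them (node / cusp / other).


Singular points: {(-1, -2)}; classification: node.

Compute partial derivatives:
  f_x = 3*x**2 + 4*x*y + 12*x + 2*y**2 + 12*y + 17.
  f_y = 2*x**2 + 4*x*y + 12*x + 6*y**2 + 30*y + 38.
Scan x_0 ∈ {−4, ..., 4}. For each x_0, f_y(x_0, y) is a polynomial in y; find its integer roots y ∈ {−4, ..., 4}, then test f_x and f at those candidates.
  x = -4: f_y(-4, y) = 6*y**2 + 14*y + 22; no integer root y with |y| ≤ 4.
  x = -3: f_y(-3, y) = 6*y**2 + 18*y + 20; no integer root y with |y| ≤ 4.
  x = -2: f_y(-2, y) = 6*y**2 + 22*y + 22; no integer root y with |y| ≤ 4.
  x = -1: f_y(-1, y) = 6*y**2 + 26*y + 28; vanishes at y ∈ {-2}. (-1, -2): f_x = 0, f = 0 — SINGULAR.
  x = 0: f_y(0, y) = 6*y**2 + 30*y + 38; no integer root y with |y| ≤ 4.
  x = 1: f_y(1, y) = 6*y**2 + 34*y + 52; no integer root y with |y| ≤ 4.
  x = 2: f_y(2, y) = 6*y**2 + 38*y + 70; no integer root y with |y| ≤ 4.
  x = 3: f_y(3, y) = 6*y**2 + 42*y + 92; no integer root y with |y| ≤ 4.
  x = 4: f_y(4, y) = 6*y**2 + 46*y + 118; no integer root y with |y| ≤ 4.
Only singular point on the grid: (-1, -2).
Classify: substitute x = -1 + u, y = -2 + v and expand: f = u**3 + 2*u**2*v - u**2 + 2*u*v**2 + 2*v**3 + v**2.
No constant or linear terms (consistent with a singular point). Quadratic part: -u**2 + v**2. Cubic part: u**3 + 2*u**2*v + 2*u*v**2 + 2*v**3.
The quadratic part v**2 - u**2 = (v − u)(v + u) splits into two distinct linear factors, so there are two distinct tangent lines y − -2 = ±(x − -1) — this is a node (ordinary double point).
Classification: node.


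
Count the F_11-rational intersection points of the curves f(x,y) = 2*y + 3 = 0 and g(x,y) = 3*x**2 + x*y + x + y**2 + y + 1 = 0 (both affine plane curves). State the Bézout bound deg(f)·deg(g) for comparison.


Common zeros: {(5, 4), (8, 4)}; count = 2; Bézout bound = 2.

deg(f) = 1, deg(g) = 2, so Bézout bound = 2.
Scan x ∈ F_11. For each x, list the y ∈ F_11 with f(x, y) ≡ 0 and those with g(x, y) ≡ 0 (mod 11); the common zeros in that column are the intersection.
  x = 0: f ≡ 0 at y ∈ {4}; g ≡ 0 at y ∈ ∅; common: ∅.
  x = 1: f ≡ 0 at y ∈ {4}; g ≡ 0 at y ∈ ∅; common: ∅.
  x = 2: f ≡ 0 at y ∈ {4}; g ≡ 0 at y ∈ {3, 5}; common: ∅.
  x = 3: f ≡ 0 at y ∈ {4}; g ≡ 0 at y ∈ ∅; common: ∅.
  x = 4: f ≡ 0 at y ∈ {4}; g ≡ 0 at y ∈ {3}; common: ∅.
  x = 5: f ≡ 0 at y ∈ {4}; g ≡ 0 at y ∈ {1, 4}; common: {4}.
  x = 6: f ≡ 0 at y ∈ {4}; g ≡ 0 at y ∈ ∅; common: ∅.
  x = 7: f ≡ 0 at y ∈ {4}; g ≡ 0 at y ∈ {5, 9}; common: ∅.
  x = 8: f ≡ 0 at y ∈ {4}; g ≡ 0 at y ∈ {4, 9}; common: {4}.
  x = 9: f ≡ 0 at y ∈ {4}; g ≡ 0 at y ∈ {0, 1}; common: ∅.
  x = 10: f ≡ 0 at y ∈ {4}; g ≡ 0 at y ∈ ∅; common: ∅.
Collecting: common zeros = {(5, 4), (8, 4)}, so the count is 2.
Comparison with the Bézout bound: 2 ≤ 2 = deg(f)·deg(g), as expected for curves with no common component (the bound is attained).


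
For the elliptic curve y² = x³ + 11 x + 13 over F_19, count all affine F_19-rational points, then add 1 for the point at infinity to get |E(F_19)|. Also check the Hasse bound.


Affine points = {(1, 5), (1, 14), (2, 9), (2, 10), (3, 4), (3, 15), (4, 8), (4, 11), (8, 9), (8, 10), (9, 9), (9, 10), (12, 7), (12, 12), (13, 4), (13, 15), (14, 2), (14, 17), (15, 0), (18, 1), (18, 18)}; affine count = 21; |E(F_19)| = 22.

Discriminant check: Δ ∝ 4a³ + 27b² = 4·11³ + 27·13² = 4·1331 + 27·169 ≡ 7 (mod 19). Nonzero ⇒ E is nonsingular.
For each x ∈ F_19, compute rhs = x³ + 11·x + 13 mod 19, then count y ∈ F_19 with y² ≡ rhs.
  x = 0: rhs = 13, matching y values: none (0 points).
  x = 1: rhs = 6, matching y values: 5, 14 (2 points).
  x = 2: rhs = 5, matching y values: 9, 10 (2 points).
  x = 3: rhs = 16, matching y values: 4, 15 (2 points).
  x = 4: rhs = 7, matching y values: 8, 11 (2 points).
  x = 5: rhs = 3, matching y values: none (0 points).
  x = 6: rhs = 10, matching y values: none (0 points).
  x = 7: rhs = 15, matching y values: none (0 points).
  x = 8: rhs = 5, matching y values: 9, 10 (2 points).
  x = 9: rhs = 5, matching y values: 9, 10 (2 points).
  x = 10: rhs = 2, matching y values: none (0 points).
  x = 11: rhs = 2, matching y values: none (0 points).
  x = 12: rhs = 11, matching y values: 7, 12 (2 points).
  x = 13: rhs = 16, matching y values: 4, 15 (2 points).
  x = 14: rhs = 4, matching y values: 2, 17 (2 points).
  x = 15: rhs = 0, matching y values: 0 (1 points).
  x = 16: rhs = 10, matching y values: none (0 points).
  x = 17: rhs = 2, matching y values: none (0 points).
  x = 18: rhs = 1, matching y values: 1, 18 (2 points).
Total affine count: 21.
Full point count |E(F_19)| = 21 + 1 = 22.
Hasse bound: |22 − (19+1)| = |2| = 2 ≤ 2√19 ≈ 8.7178 ✓.


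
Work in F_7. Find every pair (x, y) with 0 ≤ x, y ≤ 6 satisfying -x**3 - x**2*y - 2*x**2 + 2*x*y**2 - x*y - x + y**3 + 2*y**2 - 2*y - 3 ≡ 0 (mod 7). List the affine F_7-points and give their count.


Affine F_7-points: {(0, 6), (1, 0), (1, 4), (1, 6), (2, 0), (3, 1), (5, 6), (6, 5)}; count = 8.

For each of the 49 pairs (x, y) ∈ F_7², evaluate f(x, y) mod 7. Record the zeros.
  x = 0: [0↦4, 1↦5, 2↦2, 3↦1, 4↦1, 5↦1, 6↦0]  zeros at y ∈ {6}
  x = 1: [0↦0, 1↦1, 2↦2, 3↦2, 4↦0, 5↦2, 6↦0]  zeros at y ∈ {0, 4, 6}
  x = 2: [0↦0, 1↦6, 2↦2, 3↦1, 4↦2, 5↦4, 6↦6]  zeros at y ∈ {0}
  x = 3: [0↦5, 1↦0, 2↦3, 3↦6, 4↦1, 5↦1, 6↦5]  zeros at y ∈ {1}
  x = 4: [0↦2, 1↦5, 2↦6, 3↦4, 4↦5, 5↦1, 6↦5]  zeros at y ∈ ∅
  x = 5: [0↦6, 1↦1, 2↦5, 3↦3, 4↦1, 5↦5, 6↦0]  zeros at y ∈ {6}
  x = 6: [0↦4, 1↦3, 2↦1, 3↦4, 4↦4, 5↦0, 6↦5]  zeros at y ∈ {5}
Collecting zeros: affine points = {(0, 6), (1, 0), (1, 4), (1, 6), (2, 0), (3, 1), (5, 6), (6, 5)}.
Total count |C(F_7)_aff| = 8.


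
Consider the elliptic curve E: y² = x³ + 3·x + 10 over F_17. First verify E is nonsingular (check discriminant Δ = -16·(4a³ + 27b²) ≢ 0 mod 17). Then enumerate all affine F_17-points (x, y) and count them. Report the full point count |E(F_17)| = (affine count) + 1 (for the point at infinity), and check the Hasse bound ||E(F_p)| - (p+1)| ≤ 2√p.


Affine points = {(4, 1), (4, 16), (7, 0), (8, 6), (8, 11), (9, 1), (9, 16), (13, 6), (13, 11), (14, 5), (14, 12), (15, 8), (15, 9)}; affine count = 13; |E(F_17)| = 14.

Discriminant check: Δ ∝ 4a³ + 27b² = 4·3³ + 27·10² = 4·27 + 27·100 ≡ 3 (mod 17). Nonzero ⇒ E is nonsingular.
For each x ∈ F_17, compute rhs = x³ + 3·x + 10 mod 17, then count y ∈ F_17 with y² ≡ rhs.
  x = 0: rhs = 10, matching y values: none (0 points).
  x = 1: rhs = 14, matching y values: none (0 points).
  x = 2: rhs = 7, matching y values: none (0 points).
  x = 3: rhs = 12, matching y values: none (0 points).
  x = 4: rhs = 1, matching y values: 1, 16 (2 points).
  x = 5: rhs = 14, matching y values: none (0 points).
  x = 6: rhs = 6, matching y values: none (0 points).
  x = 7: rhs = 0, matching y values: 0 (1 points).
  x = 8: rhs = 2, matching y values: 6, 11 (2 points).
  x = 9: rhs = 1, matching y values: 1, 16 (2 points).
  x = 10: rhs = 3, matching y values: none (0 points).
  x = 11: rhs = 14, matching y values: none (0 points).
  x = 12: rhs = 6, matching y values: none (0 points).
  x = 13: rhs = 2, matching y values: 6, 11 (2 points).
  x = 14: rhs = 8, matching y values: 5, 12 (2 points).
  x = 15: rhs = 13, matching y values: 8, 9 (2 points).
  x = 16: rhs = 6, matching y values: none (0 points).
Total affine count: 13.
Full point count |E(F_17)| = 13 + 1 = 14.
Hasse bound: |14 − (17+1)| = |-4| = 4 ≤ 2√17 ≈ 8.2462 ✓.


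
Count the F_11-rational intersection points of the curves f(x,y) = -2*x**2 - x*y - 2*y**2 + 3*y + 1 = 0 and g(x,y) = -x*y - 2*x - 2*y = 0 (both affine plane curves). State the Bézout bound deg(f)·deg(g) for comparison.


Common zeros: ∅; count = 0; Bézout bound = 4.

deg(f) = 2, deg(g) = 2, so Bézout bound = 4.
Scan x ∈ F_11. For each x, list the y ∈ F_11 with f(x, y) ≡ 0 and those with g(x, y) ≡ 0 (mod 11); the common zeros in that column are the intersection.
  x = 0: f ≡ 0 at y ∈ ∅; g ≡ 0 at y ∈ {0}; common: ∅.
  x = 1: f ≡ 0 at y ∈ ∅; g ≡ 0 at y ∈ {3}; common: ∅.
  x = 2: f ≡ 0 at y ∈ {3}; g ≡ 0 at y ∈ {10}; common: ∅.
  x = 3: f ≡ 0 at y ∈ ∅; g ≡ 0 at y ∈ {1}; common: ∅.
  x = 4: f ≡ 0 at y ∈ ∅; g ≡ 0 at y ∈ {6}; common: ∅.
  x = 5: f ≡ 0 at y ∈ ∅; g ≡ 0 at y ∈ {8}; common: ∅.
  x = 6: f ≡ 0 at y ∈ ∅; g ≡ 0 at y ∈ {4}; common: ∅.
  x = 7: f ≡ 0 at y ∈ ∅; g ≡ 0 at y ∈ {7}; common: ∅.
  x = 8: f ≡ 0 at y ∈ ∅; g ≡ 0 at y ∈ {5}; common: ∅.
  x = 9: f ≡ 0 at y ∈ ∅; g ≡ 0 at y ∈ ∅; common: ∅.
  x = 10: f ≡ 0 at y ∈ ∅; g ≡ 0 at y ∈ {2}; common: ∅.
Collecting: common zeros = ∅, so the count is 0.
Comparison with the Bézout bound: 0 ≤ 4 = deg(f)·deg(g), as expected for curves with no common component (the affine F_11-count falls short of the bound because intersections may lie at infinity, over extension fields, or carry multiplicity).


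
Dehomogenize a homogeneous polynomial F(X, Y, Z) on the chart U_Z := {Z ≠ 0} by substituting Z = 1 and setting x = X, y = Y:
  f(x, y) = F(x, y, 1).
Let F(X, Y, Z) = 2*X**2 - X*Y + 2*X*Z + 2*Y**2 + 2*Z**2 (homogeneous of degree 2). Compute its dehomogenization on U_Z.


f(x, y) = 2*x**2 - x*y + 2*x + 2*y**2 + 2

On U_Z we set Z = 1. Each monomial c·X^i·Y^j·Z^k in F becomes c·x^i·y^j·1^k = c·x^i·y^j.
Substituting Z = 1: F(X, Y, 1) = 2*x**2 - x*y + 2*x + 2*y**2 + 2.
Note: deg(f) ≤ deg(F) = 2; strict inequality happens when F is divisible by Z (lost terms).


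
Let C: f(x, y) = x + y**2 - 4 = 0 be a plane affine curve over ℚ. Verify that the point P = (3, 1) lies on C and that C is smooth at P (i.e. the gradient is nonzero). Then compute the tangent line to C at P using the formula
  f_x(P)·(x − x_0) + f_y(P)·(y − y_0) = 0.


Tangent line at P: x + 2*y - 5 = 0.

Step 1: f(3, 1) = 0, so P lies on C.
Step 2: partial derivatives
  f_x(x, y) = 1, f_y(x, y) = 2*y.
  f_x(P) = 1, f_y(P) = 2 (gradient nonzero, so P is smooth).
Step 3: tangent line at P: 1·(x − 3) + 2·(y − 1) = 0.
Expanding: x + 2*y - 5 = 0.


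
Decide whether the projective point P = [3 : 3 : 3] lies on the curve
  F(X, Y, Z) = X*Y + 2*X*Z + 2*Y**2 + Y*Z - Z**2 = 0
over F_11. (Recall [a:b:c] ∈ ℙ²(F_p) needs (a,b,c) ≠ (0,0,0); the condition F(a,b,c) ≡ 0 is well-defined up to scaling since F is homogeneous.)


F(3,3,3) ≡ 1 (mod 11); P is NOT on the curve.

Evaluate F(3, 3, 3) term-by-term (mod 11).
  X*Y ↦ 1·3·3·1 = 9
  2*X*Z ↦ 2·3·1·3 = 18
  2*Y**2 ↦ 2·1·9·1 = 18
  Y*Z ↦ 1·1·3·3 = 9
  -Z**2 ↦ -1·1·1·9 = -9
Sum: F(3, 3, 3) = (9) + (18) + (18) + (9) + (-9) = 45.
Reducing mod 11: 45 ≡ 1 (mod 11).
Since F(a, b, c) ≡ 1 ≠ 0 (mod 11), P does NOT lie on the curve.


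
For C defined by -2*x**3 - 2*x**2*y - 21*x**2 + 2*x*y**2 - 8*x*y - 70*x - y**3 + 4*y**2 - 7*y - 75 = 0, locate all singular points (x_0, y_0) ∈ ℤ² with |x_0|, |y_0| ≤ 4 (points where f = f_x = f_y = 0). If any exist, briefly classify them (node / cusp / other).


Singular points: {(-3, -1)}; classification: node.

Compute partial derivatives:
  f_x = -6*x**2 - 4*x*y - 42*x + 2*y**2 - 8*y - 70.
  f_y = -2*x**2 + 4*x*y - 8*x - 3*y**2 + 8*y - 7.
Scan x_0 ∈ {−4, ..., 4}. For each x_0, f_y(x_0, y) is a polynomial in y; find its integer roots y ∈ {−4, ..., 4}, then test f_x and f at those candidates.
  x = -4: f_y(-4, y) = -3*y**2 - 8*y - 7; no integer root y with |y| ≤ 4.
  x = -3: f_y(-3, y) = -3*y**2 - 4*y - 1; vanishes at y ∈ {-1}. (-3, -1): f_x = 0, f = 0 — SINGULAR.
  x = -2: f_y(-2, y) = 1 - 3*y**2; no integer root y with |y| ≤ 4.
  x = -1: f_y(-1, y) = -3*y**2 + 4*y - 1; vanishes at y ∈ {1}. (-1, 1): f_x = -36 ≠ 0.
  x = 0: f_y(0, y) = -3*y**2 + 8*y - 7; no integer root y with |y| ≤ 4.
  x = 1: f_y(1, y) = -3*y**2 + 12*y - 17; no integer root y with |y| ≤ 4.
  x = 2: f_y(2, y) = -3*y**2 + 16*y - 31; no integer root y with |y| ≤ 4.
  x = 3: f_y(3, y) = -3*y**2 + 20*y - 49; no integer root y with |y| ≤ 4.
  x = 4: f_y(4, y) = -3*y**2 + 24*y - 71; no integer root y with |y| ≤ 4.
Only singular point on the grid: (-3, -1).
Classify: substitute x = -3 + u, y = -1 + v and expand: f = -2*u**3 - 2*u**2*v - u**2 + 2*u*v**2 - v**3 + v**2.
No constant or linear terms (consistent with a singular point). Quadratic part: -u**2 + v**2. Cubic part: -2*u**3 - 2*u**2*v + 2*u*v**2 - v**3.
The quadratic part v**2 - u**2 = (v − u)(v + u) splits into two distinct linear factors, so there are two distinct tangent lines y − -1 = ±(x − -3) — this is a node (ordinary double point).
Classification: node.


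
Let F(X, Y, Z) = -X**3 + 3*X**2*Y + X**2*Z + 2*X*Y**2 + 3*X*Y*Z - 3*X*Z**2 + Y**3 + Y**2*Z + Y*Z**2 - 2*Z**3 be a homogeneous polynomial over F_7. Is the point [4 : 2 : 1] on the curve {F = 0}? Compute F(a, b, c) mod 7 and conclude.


F(4,2,1) ≡ 6 (mod 7); P is NOT on the curve.

Evaluate F(4, 2, 1) term-by-term (mod 7).
  -X**3 ↦ -1·64·1·1 = -64
  3*X**2*Y ↦ 3·16·2·1 = 96
  X**2*Z ↦ 1·16·1·1 = 16
  2*X*Y**2 ↦ 2·4·4·1 = 32
  3*X*Y*Z ↦ 3·4·2·1 = 24
  -3*X*Z**2 ↦ -3·4·1·1 = -12
  Y**3 ↦ 1·1·8·1 = 8
  Y**2*Z ↦ 1·1·4·1 = 4
  Y*Z**2 ↦ 1·1·2·1 = 2
  -2*Z**3 ↦ -2·1·1·1 = -2
Sum: F(4, 2, 1) = (-64) + (96) + (16) + (32) + (24) + (-12) + (8) + (4) + (2) + (-2) = 104.
Reducing mod 7: 104 ≡ 6 (mod 7).
Since F(a, b, c) ≡ 6 ≠ 0 (mod 7), P does NOT lie on the curve.


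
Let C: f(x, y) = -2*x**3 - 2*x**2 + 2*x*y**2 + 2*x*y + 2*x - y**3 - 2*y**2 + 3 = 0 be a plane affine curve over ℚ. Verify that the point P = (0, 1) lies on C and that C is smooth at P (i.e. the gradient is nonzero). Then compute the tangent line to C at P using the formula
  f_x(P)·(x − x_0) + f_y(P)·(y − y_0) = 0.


Tangent line at P: 6*x - 7*y + 7 = 0.

Step 1: f(0, 1) = 0, so P lies on C.
Step 2: partial derivatives
  f_x(x, y) = -6*x**2 - 4*x + 2*y**2 + 2*y + 2, f_y(x, y) = 4*x*y + 2*x - 3*y**2 - 4*y.
  f_x(P) = 6, f_y(P) = -7 (gradient nonzero, so P is smooth).
Step 3: tangent line at P: 6·(x − 0) + -7·(y − 1) = 0.
Expanding: 6*x - 7*y + 7 = 0.


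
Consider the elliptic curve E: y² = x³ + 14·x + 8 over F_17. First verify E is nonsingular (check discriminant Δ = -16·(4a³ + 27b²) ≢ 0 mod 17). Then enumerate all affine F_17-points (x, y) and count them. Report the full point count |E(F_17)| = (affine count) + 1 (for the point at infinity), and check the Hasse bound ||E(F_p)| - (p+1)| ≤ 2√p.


Affine points = {(0, 5), (0, 12), (3, 3), (3, 14), (4, 3), (4, 14), (5, 4), (5, 13), (6, 6), (6, 11), (9, 8), (9, 9), (10, 3), (10, 14), (12, 0)}; affine count = 15; |E(F_17)| = 16.

Discriminant check: Δ ∝ 4a³ + 27b² = 4·14³ + 27·8² = 4·2744 + 27·64 ≡ 5 (mod 17). Nonzero ⇒ E is nonsingular.
For each x ∈ F_17, compute rhs = x³ + 14·x + 8 mod 17, then count y ∈ F_17 with y² ≡ rhs.
  x = 0: rhs = 8, matching y values: 5, 12 (2 points).
  x = 1: rhs = 6, matching y values: none (0 points).
  x = 2: rhs = 10, matching y values: none (0 points).
  x = 3: rhs = 9, matching y values: 3, 14 (2 points).
  x = 4: rhs = 9, matching y values: 3, 14 (2 points).
  x = 5: rhs = 16, matching y values: 4, 13 (2 points).
  x = 6: rhs = 2, matching y values: 6, 11 (2 points).
  x = 7: rhs = 7, matching y values: none (0 points).
  x = 8: rhs = 3, matching y values: none (0 points).
  x = 9: rhs = 13, matching y values: 8, 9 (2 points).
  x = 10: rhs = 9, matching y values: 3, 14 (2 points).
  x = 11: rhs = 14, matching y values: none (0 points).
  x = 12: rhs = 0, matching y values: 0 (1 points).
  x = 13: rhs = 7, matching y values: none (0 points).
  x = 14: rhs = 7, matching y values: none (0 points).
  x = 15: rhs = 6, matching y values: none (0 points).
  x = 16: rhs = 10, matching y values: none (0 points).
Total affine count: 15.
Full point count |E(F_17)| = 15 + 1 = 16.
Hasse bound: |16 − (17+1)| = |-2| = 2 ≤ 2√17 ≈ 8.2462 ✓.


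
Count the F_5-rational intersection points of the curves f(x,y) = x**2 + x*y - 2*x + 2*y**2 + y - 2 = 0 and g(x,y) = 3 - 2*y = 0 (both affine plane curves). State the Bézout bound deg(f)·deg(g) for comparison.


Common zeros: ∅; count = 0; Bézout bound = 2.

deg(f) = 2, deg(g) = 1, so Bézout bound = 2.
Scan x ∈ F_5. For each x, list the y ∈ F_5 with f(x, y) ≡ 0 and those with g(x, y) ≡ 0 (mod 5); the common zeros in that column are the intersection.
  x = 0: f ≡ 0 at y ∈ ∅; g ≡ 0 at y ∈ {4}; common: ∅.
  x = 1: f ≡ 0 at y ∈ ∅; g ≡ 0 at y ∈ {4}; common: ∅.
  x = 2: f ≡ 0 at y ∈ {3}; g ≡ 0 at y ∈ {4}; common: ∅.
  x = 3: f ≡ 0 at y ∈ ∅; g ≡ 0 at y ∈ {4}; common: ∅.
  x = 4: f ≡ 0 at y ∈ ∅; g ≡ 0 at y ∈ {4}; common: ∅.
Collecting: common zeros = ∅, so the count is 0.
Comparison with the Bézout bound: 0 ≤ 2 = deg(f)·deg(g), as expected for curves with no common component (the affine F_5-count falls short of the bound because intersections may lie at infinity, over extension fields, or carry multiplicity).


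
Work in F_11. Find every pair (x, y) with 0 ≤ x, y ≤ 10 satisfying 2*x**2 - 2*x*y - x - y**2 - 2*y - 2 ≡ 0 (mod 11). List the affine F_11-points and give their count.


Affine F_11-points: {(1, 3), (1, 4), (6, 9), (6, 10), (8, 1), (8, 3), (9, 4), (9, 9), (10, 1), (10, 10)}; count = 10.

For each of the 121 pairs (x, y) ∈ F_11², evaluate f(x, y) mod 11. Record the zeros.
  x = 0: [0↦9, 1↦6, 2↦1, 3↦5, 4↦7, 5↦7, 6↦5, 7↦1, 8↦6, 9↦9, 10↦10]  zeros at y ∈ ∅
  x = 1: [0↦10, 1↦5, 2↦9, 3↦0, 4↦0, 5↦9, 6↦5, 7↦10, 8↦2, 9↦3, 10↦2]  zeros at y ∈ {3, 4}
  x = 2: [0↦4, 1↦8, 2↦10, 3↦10, 4↦8, 5↦4, 6↦9, 7↦1, 8↦2, 9↦1, 10↦9]  zeros at y ∈ ∅
  x = 3: [0↦2, 1↦4, 2↦4, 3↦2, 4↦9, 5↦3, 6↦6, 7↦7, 8↦6, 9↦3, 10↦9]  zeros at y ∈ ∅
  x = 4: [0↦4, 1↦4, 2↦2, 3↦9, 4↦3, 5↦6, 6↦7, 7↦6, 8↦3, 9↦9, 10↦2]  zeros at y ∈ ∅
  x = 5: [0↦10, 1↦8, 2↦4, 3↦9, 4↦1, 5↦2, 6↦1, 7↦9, 8↦4, 9↦8, 10↦10]  zeros at y ∈ ∅
  x = 6: [0↦9, 1↦5, 2↦10, 3↦2, 4↦3, 5↦2, 6↦10, 7↦5, 8↦9, 9↦0, 10↦0]  zeros at y ∈ {9, 10}
  x = 7: [0↦1, 1↦6, 2↦9, 3↦10, 4↦9, 5↦6, 6↦1, 7↦5, 8↦7, 9↦7, 10↦5]  zeros at y ∈ ∅
  x = 8: [0↦8, 1↦0, 2↦1, 3↦0, 4↦8, 5↦3, 6↦7, 7↦9, 8↦9, 9↦7, 10↦3]  zeros at y ∈ {1, 3}
  x = 9: [0↦8, 1↦9, 2↦8, 3↦5, 4↦0, 5↦4, 6↦6, 7↦6, 8↦4, 9↦0, 10↦5]  zeros at y ∈ {4, 9}
  x = 10: [0↦1, 1↦0, 2↦8, 3↦3, 4↦7, 5↦9, 6↦9, 7↦7, 8↦3, 9↦8, 10↦0]  zeros at y ∈ {1, 10}
Collecting zeros: affine points = {(1, 3), (1, 4), (6, 9), (6, 10), (8, 1), (8, 3), (9, 4), (9, 9), (10, 1), (10, 10)}.
Total count |C(F_11)_aff| = 10.


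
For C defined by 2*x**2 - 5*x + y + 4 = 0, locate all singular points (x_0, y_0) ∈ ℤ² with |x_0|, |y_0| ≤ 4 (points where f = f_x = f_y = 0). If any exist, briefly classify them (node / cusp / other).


No singular points in the scanned grid; C is smooth there.

Compute partial derivatives:
  f_x = 4*x - 5.
  f_y = 1.
f_y = 1 is a nonzero constant, so f_y never vanishes: no point (x, y) can satisfy f = f_x = f_y = 0. In particular no (x, y) ∈ {−4, ..., 4}² is singular; the curve is smooth.


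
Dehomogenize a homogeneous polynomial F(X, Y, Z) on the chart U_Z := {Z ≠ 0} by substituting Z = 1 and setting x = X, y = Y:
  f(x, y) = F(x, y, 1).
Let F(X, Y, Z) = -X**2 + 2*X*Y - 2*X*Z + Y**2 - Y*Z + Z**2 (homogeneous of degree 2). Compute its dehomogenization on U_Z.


f(x, y) = -x**2 + 2*x*y - 2*x + y**2 - y + 1

On U_Z we set Z = 1. Each monomial c·X^i·Y^j·Z^k in F becomes c·x^i·y^j·1^k = c·x^i·y^j.
Substituting Z = 1: F(X, Y, 1) = -x**2 + 2*x*y - 2*x + y**2 - y + 1.
Note: deg(f) ≤ deg(F) = 2; strict inequality happens when F is divisible by Z (lost terms).


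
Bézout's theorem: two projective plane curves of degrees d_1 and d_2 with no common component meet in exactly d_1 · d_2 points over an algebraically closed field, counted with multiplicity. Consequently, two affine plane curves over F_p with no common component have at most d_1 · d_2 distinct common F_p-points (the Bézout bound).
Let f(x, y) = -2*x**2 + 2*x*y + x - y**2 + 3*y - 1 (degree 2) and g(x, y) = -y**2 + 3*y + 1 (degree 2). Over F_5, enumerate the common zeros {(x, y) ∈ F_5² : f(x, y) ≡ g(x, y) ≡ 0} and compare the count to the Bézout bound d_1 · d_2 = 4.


Common zeros: ∅; count = 0; Bézout bound = 4.

deg(f) = 2, deg(g) = 2, so Bézout bound = 4.
Scan x ∈ F_5. For each x, list the y ∈ F_5 with f(x, y) ≡ 0 and those with g(x, y) ≡ 0 (mod 5); the common zeros in that column are the intersection.
  x = 0: f ≡ 0 at y ∈ {4}; g ≡ 0 at y ∈ ∅; common: ∅.
  x = 1: f ≡ 0 at y ∈ ∅; g ≡ 0 at y ∈ ∅; common: ∅.
  x = 2: f ≡ 0 at y ∈ {3, 4}; g ≡ 0 at y ∈ ∅; common: ∅.
  x = 3: f ≡ 0 at y ∈ ∅; g ≡ 0 at y ∈ ∅; common: ∅.
  x = 4: f ≡ 0 at y ∈ {3}; g ≡ 0 at y ∈ ∅; common: ∅.
Collecting: common zeros = ∅, so the count is 0.
Comparison with the Bézout bound: 0 ≤ 4 = deg(f)·deg(g), as expected for curves with no common component (the affine F_5-count falls short of the bound because intersections may lie at infinity, over extension fields, or carry multiplicity).
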